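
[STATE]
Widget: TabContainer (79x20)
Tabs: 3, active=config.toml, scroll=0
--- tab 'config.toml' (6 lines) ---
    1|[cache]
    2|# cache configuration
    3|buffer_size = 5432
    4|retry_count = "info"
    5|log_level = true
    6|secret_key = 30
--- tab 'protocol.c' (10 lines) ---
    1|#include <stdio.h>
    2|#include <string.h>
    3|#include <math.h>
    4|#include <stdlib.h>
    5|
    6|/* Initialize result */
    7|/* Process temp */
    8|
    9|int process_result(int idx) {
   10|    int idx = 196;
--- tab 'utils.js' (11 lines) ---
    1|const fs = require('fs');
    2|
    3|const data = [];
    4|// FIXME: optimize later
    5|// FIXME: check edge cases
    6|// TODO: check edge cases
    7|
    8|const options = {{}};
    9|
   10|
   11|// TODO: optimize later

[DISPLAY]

[config.toml]│ protocol.c │ utils.js                                           
───────────────────────────────────────────────────────────────────────────────
[cache]                                                                        
# cache configuration                                                          
buffer_size = 5432                                                             
retry_count = "info"                                                           
log_level = true                                                               
secret_key = 30                                                                
                                                                               
                                                                               
                                                                               
                                                                               
                                                                               
                                                                               
                                                                               
                                                                               
                                                                               
                                                                               
                                                                               
                                                                               


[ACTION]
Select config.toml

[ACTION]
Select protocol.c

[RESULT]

 config.toml │[protocol.c]│ utils.js                                           
───────────────────────────────────────────────────────────────────────────────
#include <stdio.h>                                                             
#include <string.h>                                                            
#include <math.h>                                                              
#include <stdlib.h>                                                            
                                                                               
/* Initialize result */                                                        
/* Process temp */                                                             
                                                                               
int process_result(int idx) {                                                  
    int idx = 196;                                                             
                                                                               
                                                                               
                                                                               
                                                                               
                                                                               
                                                                               
                                                                               
                                                                               


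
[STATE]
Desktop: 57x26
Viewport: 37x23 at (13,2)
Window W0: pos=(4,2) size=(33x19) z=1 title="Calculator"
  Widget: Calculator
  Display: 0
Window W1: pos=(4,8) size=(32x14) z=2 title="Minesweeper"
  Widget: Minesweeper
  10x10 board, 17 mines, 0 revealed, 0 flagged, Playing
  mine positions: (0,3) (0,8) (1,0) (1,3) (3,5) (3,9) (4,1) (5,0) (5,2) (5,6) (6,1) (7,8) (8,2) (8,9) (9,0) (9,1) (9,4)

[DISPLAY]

━━━━━━━━━━━━━━━━━━━━━━━┓             
tor                    ┃             
───────────────────────┨             
                      0┃             
┬───┬───┐              ┃             
│ 9 │ ÷ │              ┃             
━━━━━━━━━━━━━━━━━━━━━━┓┃             
eper                  ┃┃             
──────────────────────┨┃             
■■                    ┃┃             
■■                    ┃┃             
■■                    ┃┃             
■■                    ┃┃             
■■                    ┃┃             
■■                    ┃┃             
■■                    ┃┃             
■■                    ┃┃             
■■                    ┃┃             
■■                    ┃┛             
━━━━━━━━━━━━━━━━━━━━━━┛              
                                     
                                     
                                     


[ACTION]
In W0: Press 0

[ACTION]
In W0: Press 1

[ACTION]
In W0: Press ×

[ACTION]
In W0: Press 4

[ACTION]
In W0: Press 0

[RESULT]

━━━━━━━━━━━━━━━━━━━━━━━┓             
tor                    ┃             
───────────────────────┨             
                     40┃             
┬───┬───┐              ┃             
│ 9 │ ÷ │              ┃             
━━━━━━━━━━━━━━━━━━━━━━┓┃             
eper                  ┃┃             
──────────────────────┨┃             
■■                    ┃┃             
■■                    ┃┃             
■■                    ┃┃             
■■                    ┃┃             
■■                    ┃┃             
■■                    ┃┃             
■■                    ┃┃             
■■                    ┃┃             
■■                    ┃┃             
■■                    ┃┛             
━━━━━━━━━━━━━━━━━━━━━━┛              
                                     
                                     
                                     


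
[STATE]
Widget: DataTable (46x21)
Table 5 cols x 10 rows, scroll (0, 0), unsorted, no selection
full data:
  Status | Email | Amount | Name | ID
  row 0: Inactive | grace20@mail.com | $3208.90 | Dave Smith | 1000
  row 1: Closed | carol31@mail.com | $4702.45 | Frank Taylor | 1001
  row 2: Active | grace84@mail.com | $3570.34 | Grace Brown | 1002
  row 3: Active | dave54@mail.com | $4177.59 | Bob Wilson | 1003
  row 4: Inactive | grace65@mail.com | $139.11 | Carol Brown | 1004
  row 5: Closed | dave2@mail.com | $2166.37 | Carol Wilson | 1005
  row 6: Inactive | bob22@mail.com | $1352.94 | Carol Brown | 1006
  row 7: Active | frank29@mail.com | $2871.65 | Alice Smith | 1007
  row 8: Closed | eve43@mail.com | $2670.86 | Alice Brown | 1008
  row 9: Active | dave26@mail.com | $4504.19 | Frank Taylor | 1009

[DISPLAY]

Status  │Email           │Amount  │Name       
────────┼────────────────┼────────┼───────────
Inactive│grace20@mail.com│$3208.90│Dave Smith 
Closed  │carol31@mail.com│$4702.45│Frank Taylo
Active  │grace84@mail.com│$3570.34│Grace Brown
Active  │dave54@mail.com │$4177.59│Bob Wilson 
Inactive│grace65@mail.com│$139.11 │Carol Brown
Closed  │dave2@mail.com  │$2166.37│Carol Wilso
Inactive│bob22@mail.com  │$1352.94│Carol Brown
Active  │frank29@mail.com│$2871.65│Alice Smith
Closed  │eve43@mail.com  │$2670.86│Alice Brown
Active  │dave26@mail.com │$4504.19│Frank Taylo
                                              
                                              
                                              
                                              
                                              
                                              
                                              
                                              
                                              


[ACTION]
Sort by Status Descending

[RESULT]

Status ▼│Email           │Amount  │Name       
────────┼────────────────┼────────┼───────────
Inactive│grace20@mail.com│$3208.90│Dave Smith 
Inactive│grace65@mail.com│$139.11 │Carol Brown
Inactive│bob22@mail.com  │$1352.94│Carol Brown
Closed  │carol31@mail.com│$4702.45│Frank Taylo
Closed  │dave2@mail.com  │$2166.37│Carol Wilso
Closed  │eve43@mail.com  │$2670.86│Alice Brown
Active  │grace84@mail.com│$3570.34│Grace Brown
Active  │dave54@mail.com │$4177.59│Bob Wilson 
Active  │frank29@mail.com│$2871.65│Alice Smith
Active  │dave26@mail.com │$4504.19│Frank Taylo
                                              
                                              
                                              
                                              
                                              
                                              
                                              
                                              
                                              


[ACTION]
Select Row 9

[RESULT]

Status ▼│Email           │Amount  │Name       
────────┼────────────────┼────────┼───────────
Inactive│grace20@mail.com│$3208.90│Dave Smith 
Inactive│grace65@mail.com│$139.11 │Carol Brown
Inactive│bob22@mail.com  │$1352.94│Carol Brown
Closed  │carol31@mail.com│$4702.45│Frank Taylo
Closed  │dave2@mail.com  │$2166.37│Carol Wilso
Closed  │eve43@mail.com  │$2670.86│Alice Brown
Active  │grace84@mail.com│$3570.34│Grace Brown
Active  │dave54@mail.com │$4177.59│Bob Wilson 
Active  │frank29@mail.com│$2871.65│Alice Smith
>ctive  │dave26@mail.com │$4504.19│Frank Taylo
                                              
                                              
                                              
                                              
                                              
                                              
                                              
                                              
                                              


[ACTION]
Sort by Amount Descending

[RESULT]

Status  │Email           │Amount ▼│Name       
────────┼────────────────┼────────┼───────────
Closed  │carol31@mail.com│$4702.45│Frank Taylo
Active  │dave26@mail.com │$4504.19│Frank Taylo
Active  │dave54@mail.com │$4177.59│Bob Wilson 
Active  │grace84@mail.com│$3570.34│Grace Brown
Inactive│grace20@mail.com│$3208.90│Dave Smith 
Active  │frank29@mail.com│$2871.65│Alice Smith
Closed  │eve43@mail.com  │$2670.86│Alice Brown
Closed  │dave2@mail.com  │$2166.37│Carol Wilso
Inactive│bob22@mail.com  │$1352.94│Carol Brown
>nactive│grace65@mail.com│$139.11 │Carol Brown
                                              
                                              
                                              
                                              
                                              
                                              
                                              
                                              
                                              


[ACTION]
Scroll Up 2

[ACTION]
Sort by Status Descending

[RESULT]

Status ▼│Email           │Amount  │Name       
────────┼────────────────┼────────┼───────────
Inactive│grace20@mail.com│$3208.90│Dave Smith 
Inactive│bob22@mail.com  │$1352.94│Carol Brown
Inactive│grace65@mail.com│$139.11 │Carol Brown
Closed  │carol31@mail.com│$4702.45│Frank Taylo
Closed  │eve43@mail.com  │$2670.86│Alice Brown
Closed  │dave2@mail.com  │$2166.37│Carol Wilso
Active  │dave26@mail.com │$4504.19│Frank Taylo
Active  │dave54@mail.com │$4177.59│Bob Wilson 
Active  │grace84@mail.com│$3570.34│Grace Brown
>ctive  │frank29@mail.com│$2871.65│Alice Smith
                                              
                                              
                                              
                                              
                                              
                                              
                                              
                                              
                                              


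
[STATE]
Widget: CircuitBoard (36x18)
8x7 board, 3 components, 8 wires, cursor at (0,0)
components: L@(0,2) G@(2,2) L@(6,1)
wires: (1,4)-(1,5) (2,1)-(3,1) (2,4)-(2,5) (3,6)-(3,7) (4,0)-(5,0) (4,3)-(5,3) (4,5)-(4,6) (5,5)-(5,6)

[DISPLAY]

   0 1 2 3 4 5 6 7                  
0  [.]      L                       
                                    
1                   · ─ ·           
                                    
2       ·   G       · ─ ·           
        │                           
3       ·                   · ─ ·   
                                    
4   ·           ·       · ─ ·       
    │           │                   
5   ·           ·       · ─ ·       
                                    
6       L                           
Cursor: (0,0)                       
                                    
                                    
                                    


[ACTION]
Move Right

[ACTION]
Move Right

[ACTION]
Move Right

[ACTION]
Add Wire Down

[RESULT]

   0 1 2 3 4 5 6 7                  
0           L  [.]                  
                │                   
1               ·   · ─ ·           
                                    
2       ·   G       · ─ ·           
        │                           
3       ·                   · ─ ·   
                                    
4   ·           ·       · ─ ·       
    │           │                   
5   ·           ·       · ─ ·       
                                    
6       L                           
Cursor: (0,3)                       
                                    
                                    
                                    


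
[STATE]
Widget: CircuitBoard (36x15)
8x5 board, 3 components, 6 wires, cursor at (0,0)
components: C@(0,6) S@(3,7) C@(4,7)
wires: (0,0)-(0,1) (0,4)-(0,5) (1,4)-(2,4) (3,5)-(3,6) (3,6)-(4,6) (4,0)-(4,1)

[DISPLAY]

   0 1 2 3 4 5 6 7                  
0  [.]─ ·           · ─ ·   C       
                                    
1                   ·               
                    │               
2                   ·               
                                    
3                       · ─ ·   S   
                            │       
4   · ─ ·                   ·   C   
Cursor: (0,0)                       
                                    
                                    
                                    
                                    


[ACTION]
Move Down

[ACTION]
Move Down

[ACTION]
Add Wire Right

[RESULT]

   0 1 2 3 4 5 6 7                  
0   · ─ ·           · ─ ·   C       
                                    
1                   ·               
                    │               
2  [.]─ ·           ·               
                                    
3                       · ─ ·   S   
                            │       
4   · ─ ·                   ·   C   
Cursor: (2,0)                       
                                    
                                    
                                    
                                    


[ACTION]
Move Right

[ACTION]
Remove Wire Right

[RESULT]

   0 1 2 3 4 5 6 7                  
0   · ─ ·           · ─ ·   C       
                                    
1                   ·               
                    │               
2   · ─[.]          ·               
                                    
3                       · ─ ·   S   
                            │       
4   · ─ ·                   ·   C   
Cursor: (2,1)                       
                                    
                                    
                                    
                                    


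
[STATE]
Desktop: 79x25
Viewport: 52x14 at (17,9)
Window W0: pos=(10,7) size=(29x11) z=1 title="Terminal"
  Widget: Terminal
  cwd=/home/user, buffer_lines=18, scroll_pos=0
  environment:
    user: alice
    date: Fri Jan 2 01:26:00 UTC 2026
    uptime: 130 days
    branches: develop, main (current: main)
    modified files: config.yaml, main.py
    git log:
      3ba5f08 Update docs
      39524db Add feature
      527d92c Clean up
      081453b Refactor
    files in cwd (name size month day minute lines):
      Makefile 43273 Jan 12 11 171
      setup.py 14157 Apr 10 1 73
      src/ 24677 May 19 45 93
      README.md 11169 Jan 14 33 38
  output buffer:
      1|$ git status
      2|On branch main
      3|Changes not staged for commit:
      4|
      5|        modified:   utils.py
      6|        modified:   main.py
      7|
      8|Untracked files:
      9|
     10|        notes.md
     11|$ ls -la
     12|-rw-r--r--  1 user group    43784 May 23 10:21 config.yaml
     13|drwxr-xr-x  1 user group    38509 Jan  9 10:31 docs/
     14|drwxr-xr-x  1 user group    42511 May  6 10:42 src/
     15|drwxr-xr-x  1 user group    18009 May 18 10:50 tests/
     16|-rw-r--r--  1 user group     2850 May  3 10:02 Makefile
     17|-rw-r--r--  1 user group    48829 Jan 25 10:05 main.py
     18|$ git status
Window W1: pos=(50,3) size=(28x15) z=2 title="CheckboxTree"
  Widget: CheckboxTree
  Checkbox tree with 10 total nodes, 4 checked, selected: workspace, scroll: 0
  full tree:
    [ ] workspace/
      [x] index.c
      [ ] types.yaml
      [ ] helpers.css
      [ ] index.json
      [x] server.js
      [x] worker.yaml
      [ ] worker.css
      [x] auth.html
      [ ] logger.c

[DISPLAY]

─────────────────────┨           ┃   [ ] helpers.css
status               ┃           ┃   [ ] index.json 
nch main             ┃           ┃   [x] server.js  
s not staged for comm┃           ┃   [x] worker.yaml
                     ┃           ┃   [ ] worker.css 
  modified:   utils.p┃           ┃   [x] auth.html  
  modified:   main.py┃           ┃   [ ] logger.c   
                     ┃           ┃                  
━━━━━━━━━━━━━━━━━━━━━┛           ┗━━━━━━━━━━━━━━━━━━
                                                    
                                                    
                                                    
                                                    
                                                    


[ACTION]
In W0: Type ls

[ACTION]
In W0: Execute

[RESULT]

─────────────────────┨           ┃   [ ] helpers.css
xr-x  1 user group   ┃           ┃   [ ] index.json 
-r--  1 user group   ┃           ┃   [x] server.js  
-r--  1 user group   ┃           ┃   [x] worker.yaml
status               ┃           ┃   [ ] worker.css 
                     ┃           ┃   [x] auth.html  
le  setup.py  src/  R┃           ┃   [ ] logger.c   
                     ┃           ┃                  
━━━━━━━━━━━━━━━━━━━━━┛           ┗━━━━━━━━━━━━━━━━━━
                                                    
                                                    
                                                    
                                                    
                                                    


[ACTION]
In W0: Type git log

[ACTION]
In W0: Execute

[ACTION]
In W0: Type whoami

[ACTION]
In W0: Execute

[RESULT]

─────────────────────┨           ┃   [ ] helpers.css
8 Update docs        ┃           ┃   [ ] index.json 
b Add feature        ┃           ┃   [x] server.js  
c Clean up           ┃           ┃   [x] worker.yaml
b Refactor           ┃           ┃   [ ] worker.css 
mi                   ┃           ┃   [x] auth.html  
                     ┃           ┃   [ ] logger.c   
                     ┃           ┃                  
━━━━━━━━━━━━━━━━━━━━━┛           ┗━━━━━━━━━━━━━━━━━━
                                                    
                                                    
                                                    
                                                    
                                                    


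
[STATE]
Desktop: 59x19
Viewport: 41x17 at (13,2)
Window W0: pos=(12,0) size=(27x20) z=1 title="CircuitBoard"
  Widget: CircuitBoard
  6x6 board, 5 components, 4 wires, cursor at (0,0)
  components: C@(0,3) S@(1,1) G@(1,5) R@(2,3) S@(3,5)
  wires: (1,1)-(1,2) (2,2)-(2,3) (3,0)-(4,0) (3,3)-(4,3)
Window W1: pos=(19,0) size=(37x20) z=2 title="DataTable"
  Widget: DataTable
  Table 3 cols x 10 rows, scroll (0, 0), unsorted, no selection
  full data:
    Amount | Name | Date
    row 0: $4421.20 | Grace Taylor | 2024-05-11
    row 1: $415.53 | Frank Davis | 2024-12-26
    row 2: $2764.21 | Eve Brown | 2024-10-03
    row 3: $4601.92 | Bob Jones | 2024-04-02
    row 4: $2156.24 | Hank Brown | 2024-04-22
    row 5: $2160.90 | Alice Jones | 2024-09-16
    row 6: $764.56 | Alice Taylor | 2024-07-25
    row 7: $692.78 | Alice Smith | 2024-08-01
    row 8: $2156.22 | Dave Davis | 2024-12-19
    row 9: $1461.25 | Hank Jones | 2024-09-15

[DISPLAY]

──────┠──────────────────────────────────
   0 1┃Amount  │Name        │Date        
0  [.]┃────────┼────────────┼──────────  
      ┃$4421.20│Grace Taylor│2024-05-11  
1     ┃$415.53 │Frank Davis │2024-12-26  
      ┃$2764.21│Eve Brown   │2024-10-03  
2     ┃$4601.92│Bob Jones   │2024-04-02  
      ┃$2156.24│Hank Brown  │2024-04-22  
3   · ┃$2160.90│Alice Jones │2024-09-16  
    │ ┃$764.56 │Alice Taylor│2024-07-25  
4   · ┃$692.78 │Alice Smith │2024-08-01  
      ┃$2156.22│Dave Davis  │2024-12-19  
5     ┃$1461.25│Hank Jones  │2024-09-15  
Cursor┃                                  
      ┃                                  
      ┃                                  
      ┃                                  


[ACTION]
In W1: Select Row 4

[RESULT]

──────┠──────────────────────────────────
   0 1┃Amount  │Name        │Date        
0  [.]┃────────┼────────────┼──────────  
      ┃$4421.20│Grace Taylor│2024-05-11  
1     ┃$415.53 │Frank Davis │2024-12-26  
      ┃$2764.21│Eve Brown   │2024-10-03  
2     ┃$4601.92│Bob Jones   │2024-04-02  
      ┃>2156.24│Hank Brown  │2024-04-22  
3   · ┃$2160.90│Alice Jones │2024-09-16  
    │ ┃$764.56 │Alice Taylor│2024-07-25  
4   · ┃$692.78 │Alice Smith │2024-08-01  
      ┃$2156.22│Dave Davis  │2024-12-19  
5     ┃$1461.25│Hank Jones  │2024-09-15  
Cursor┃                                  
      ┃                                  
      ┃                                  
      ┃                                  


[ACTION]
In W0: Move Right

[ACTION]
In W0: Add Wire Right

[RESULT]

──────┠──────────────────────────────────
   0 1┃Amount  │Name        │Date        
0     ┃────────┼────────────┼──────────  
      ┃$4421.20│Grace Taylor│2024-05-11  
1     ┃$415.53 │Frank Davis │2024-12-26  
      ┃$2764.21│Eve Brown   │2024-10-03  
2     ┃$4601.92│Bob Jones   │2024-04-02  
      ┃>2156.24│Hank Brown  │2024-04-22  
3   · ┃$2160.90│Alice Jones │2024-09-16  
    │ ┃$764.56 │Alice Taylor│2024-07-25  
4   · ┃$692.78 │Alice Smith │2024-08-01  
      ┃$2156.22│Dave Davis  │2024-12-19  
5     ┃$1461.25│Hank Jones  │2024-09-15  
Cursor┃                                  
      ┃                                  
      ┃                                  
      ┃                                  


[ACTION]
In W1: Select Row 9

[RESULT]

──────┠──────────────────────────────────
   0 1┃Amount  │Name        │Date        
0     ┃────────┼────────────┼──────────  
      ┃$4421.20│Grace Taylor│2024-05-11  
1     ┃$415.53 │Frank Davis │2024-12-26  
      ┃$2764.21│Eve Brown   │2024-10-03  
2     ┃$4601.92│Bob Jones   │2024-04-02  
      ┃$2156.24│Hank Brown  │2024-04-22  
3   · ┃$2160.90│Alice Jones │2024-09-16  
    │ ┃$764.56 │Alice Taylor│2024-07-25  
4   · ┃$692.78 │Alice Smith │2024-08-01  
      ┃$2156.22│Dave Davis  │2024-12-19  
5     ┃>1461.25│Hank Jones  │2024-09-15  
Cursor┃                                  
      ┃                                  
      ┃                                  
      ┃                                  


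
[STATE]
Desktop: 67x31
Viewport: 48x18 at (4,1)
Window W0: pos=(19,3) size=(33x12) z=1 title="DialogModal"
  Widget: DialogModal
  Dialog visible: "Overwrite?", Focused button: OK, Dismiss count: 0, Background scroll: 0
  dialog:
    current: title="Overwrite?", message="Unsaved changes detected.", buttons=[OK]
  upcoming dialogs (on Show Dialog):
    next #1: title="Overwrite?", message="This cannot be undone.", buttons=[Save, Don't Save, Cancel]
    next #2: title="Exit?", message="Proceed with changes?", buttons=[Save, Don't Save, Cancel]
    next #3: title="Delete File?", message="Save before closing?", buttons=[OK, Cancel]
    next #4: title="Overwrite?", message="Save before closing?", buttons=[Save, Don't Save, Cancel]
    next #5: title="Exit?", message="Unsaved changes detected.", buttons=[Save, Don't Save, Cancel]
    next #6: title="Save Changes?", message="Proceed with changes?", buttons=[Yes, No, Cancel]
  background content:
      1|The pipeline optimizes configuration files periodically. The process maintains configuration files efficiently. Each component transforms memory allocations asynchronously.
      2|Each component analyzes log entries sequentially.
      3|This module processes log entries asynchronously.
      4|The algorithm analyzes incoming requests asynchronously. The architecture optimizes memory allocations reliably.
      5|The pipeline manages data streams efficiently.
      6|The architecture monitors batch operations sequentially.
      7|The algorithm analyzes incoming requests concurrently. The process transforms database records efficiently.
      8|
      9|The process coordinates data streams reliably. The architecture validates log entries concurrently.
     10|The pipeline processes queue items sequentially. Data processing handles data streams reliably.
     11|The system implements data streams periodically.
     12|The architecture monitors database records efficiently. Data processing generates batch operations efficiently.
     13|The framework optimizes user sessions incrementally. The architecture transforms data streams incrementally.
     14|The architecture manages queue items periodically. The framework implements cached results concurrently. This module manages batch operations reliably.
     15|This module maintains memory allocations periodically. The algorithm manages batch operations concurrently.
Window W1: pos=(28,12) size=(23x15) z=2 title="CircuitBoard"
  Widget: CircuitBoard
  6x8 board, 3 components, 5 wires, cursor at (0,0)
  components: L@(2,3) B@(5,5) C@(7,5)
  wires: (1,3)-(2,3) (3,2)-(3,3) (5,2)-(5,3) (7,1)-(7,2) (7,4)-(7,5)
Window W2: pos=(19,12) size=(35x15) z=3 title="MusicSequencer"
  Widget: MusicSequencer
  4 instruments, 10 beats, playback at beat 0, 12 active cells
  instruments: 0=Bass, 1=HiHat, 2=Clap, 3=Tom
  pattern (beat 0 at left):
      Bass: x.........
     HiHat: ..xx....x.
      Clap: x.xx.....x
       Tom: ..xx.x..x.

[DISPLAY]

                                                
                                                
               ┏━━━━━━━━━━━━━━━━━━━━━━━━━━━━━━━┓
               ┃ DialogModal                   ┃
               ┠───────────────────────────────┨
               ┃The pipeline optimizes configur┃
               ┃Ea┌─────────────────────────┐nt┃
               ┃Th│        Overwrite?       │ri┃
               ┃Th│Unsaved changes detected.│ng┃
               ┃Th│           [OK]          │ea┃
               ┃Th└─────────────────────────┘ch┃
               ┏━━━━━━━━━━━━━━━━━━━━━━━━━━━━━━━━
               ┃ MusicSequencer                 
               ┠────────────────────────────────
               ┃      ▼123456789                
               ┃  Bass█·········                
               ┃ HiHat··██····█·                
               ┃  Clap█·██·····█                


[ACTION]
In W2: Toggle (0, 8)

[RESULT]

                                                
                                                
               ┏━━━━━━━━━━━━━━━━━━━━━━━━━━━━━━━┓
               ┃ DialogModal                   ┃
               ┠───────────────────────────────┨
               ┃The pipeline optimizes configur┃
               ┃Ea┌─────────────────────────┐nt┃
               ┃Th│        Overwrite?       │ri┃
               ┃Th│Unsaved changes detected.│ng┃
               ┃Th│           [OK]          │ea┃
               ┃Th└─────────────────────────┘ch┃
               ┏━━━━━━━━━━━━━━━━━━━━━━━━━━━━━━━━
               ┃ MusicSequencer                 
               ┠────────────────────────────────
               ┃      ▼123456789                
               ┃  Bass█·······█·                
               ┃ HiHat··██····█·                
               ┃  Clap█·██·····█                


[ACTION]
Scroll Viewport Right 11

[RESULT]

                                                
                                                
    ┏━━━━━━━━━━━━━━━━━━━━━━━━━━━━━━━┓           
    ┃ DialogModal                   ┃           
    ┠───────────────────────────────┨           
    ┃The pipeline optimizes configur┃           
    ┃Ea┌─────────────────────────┐nt┃           
    ┃Th│        Overwrite?       │ri┃           
    ┃Th│Unsaved changes detected.│ng┃           
    ┃Th│           [OK]          │ea┃           
    ┃Th└─────────────────────────┘ch┃           
    ┏━━━━━━━━━━━━━━━━━━━━━━━━━━━━━━━━━┓         
    ┃ MusicSequencer                  ┃         
    ┠─────────────────────────────────┨         
    ┃      ▼123456789                 ┃         
    ┃  Bass█·······█·                 ┃         
    ┃ HiHat··██····█·                 ┃         
    ┃  Clap█·██·····█                 ┃         


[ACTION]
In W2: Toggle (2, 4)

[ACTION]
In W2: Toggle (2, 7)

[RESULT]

                                                
                                                
    ┏━━━━━━━━━━━━━━━━━━━━━━━━━━━━━━━┓           
    ┃ DialogModal                   ┃           
    ┠───────────────────────────────┨           
    ┃The pipeline optimizes configur┃           
    ┃Ea┌─────────────────────────┐nt┃           
    ┃Th│        Overwrite?       │ri┃           
    ┃Th│Unsaved changes detected.│ng┃           
    ┃Th│           [OK]          │ea┃           
    ┃Th└─────────────────────────┘ch┃           
    ┏━━━━━━━━━━━━━━━━━━━━━━━━━━━━━━━━━┓         
    ┃ MusicSequencer                  ┃         
    ┠─────────────────────────────────┨         
    ┃      ▼123456789                 ┃         
    ┃  Bass█·······█·                 ┃         
    ┃ HiHat··██····█·                 ┃         
    ┃  Clap█·███··█·█                 ┃         


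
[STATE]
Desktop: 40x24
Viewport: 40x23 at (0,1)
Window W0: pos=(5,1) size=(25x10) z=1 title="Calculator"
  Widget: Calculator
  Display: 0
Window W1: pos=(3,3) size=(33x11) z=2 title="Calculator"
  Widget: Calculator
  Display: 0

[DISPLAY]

     ┏━━━━━━━━━━━━━━━━━━━━━━━┓          
     ┃ Calculator            ┃          
   ┏━━━━━━━━━━━━━━━━━━━━━━━━━━━━━━━┓    
   ┃ Calculator                    ┃    
   ┠───────────────────────────────┨    
   ┃                              0┃    
   ┃┌───┬───┬───┬───┐              ┃    
   ┃│ 7 │ 8 │ 9 │ ÷ │              ┃    
   ┃├───┼───┼───┼───┤              ┃    
   ┃│ 4 │ 5 │ 6 │ × │              ┃    
   ┃├───┼───┼───┼───┤              ┃    
   ┃│ 1 │ 2 │ 3 │ - │              ┃    
   ┗━━━━━━━━━━━━━━━━━━━━━━━━━━━━━━━┛    
                                        
                                        
                                        
                                        
                                        
                                        
                                        
                                        
                                        
                                        


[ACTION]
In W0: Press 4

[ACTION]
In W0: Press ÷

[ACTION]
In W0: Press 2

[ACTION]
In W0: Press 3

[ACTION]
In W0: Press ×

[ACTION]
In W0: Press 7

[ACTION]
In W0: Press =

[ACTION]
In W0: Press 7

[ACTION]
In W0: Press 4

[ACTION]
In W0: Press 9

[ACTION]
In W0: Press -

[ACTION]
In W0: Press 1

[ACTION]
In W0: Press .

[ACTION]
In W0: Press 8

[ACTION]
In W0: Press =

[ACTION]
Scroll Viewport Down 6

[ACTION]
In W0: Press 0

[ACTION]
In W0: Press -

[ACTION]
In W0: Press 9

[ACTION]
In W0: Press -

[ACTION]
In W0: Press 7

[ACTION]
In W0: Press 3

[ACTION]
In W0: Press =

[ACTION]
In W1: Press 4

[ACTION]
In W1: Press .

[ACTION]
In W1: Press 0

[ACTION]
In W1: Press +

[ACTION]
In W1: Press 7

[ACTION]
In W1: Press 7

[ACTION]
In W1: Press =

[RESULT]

     ┏━━━━━━━━━━━━━━━━━━━━━━━┓          
     ┃ Calculator            ┃          
   ┏━━━━━━━━━━━━━━━━━━━━━━━━━━━━━━━┓    
   ┃ Calculator                    ┃    
   ┠───────────────────────────────┨    
   ┃                             81┃    
   ┃┌───┬───┬───┬───┐              ┃    
   ┃│ 7 │ 8 │ 9 │ ÷ │              ┃    
   ┃├───┼───┼───┼───┤              ┃    
   ┃│ 4 │ 5 │ 6 │ × │              ┃    
   ┃├───┼───┼───┼───┤              ┃    
   ┃│ 1 │ 2 │ 3 │ - │              ┃    
   ┗━━━━━━━━━━━━━━━━━━━━━━━━━━━━━━━┛    
                                        
                                        
                                        
                                        
                                        
                                        
                                        
                                        
                                        
                                        


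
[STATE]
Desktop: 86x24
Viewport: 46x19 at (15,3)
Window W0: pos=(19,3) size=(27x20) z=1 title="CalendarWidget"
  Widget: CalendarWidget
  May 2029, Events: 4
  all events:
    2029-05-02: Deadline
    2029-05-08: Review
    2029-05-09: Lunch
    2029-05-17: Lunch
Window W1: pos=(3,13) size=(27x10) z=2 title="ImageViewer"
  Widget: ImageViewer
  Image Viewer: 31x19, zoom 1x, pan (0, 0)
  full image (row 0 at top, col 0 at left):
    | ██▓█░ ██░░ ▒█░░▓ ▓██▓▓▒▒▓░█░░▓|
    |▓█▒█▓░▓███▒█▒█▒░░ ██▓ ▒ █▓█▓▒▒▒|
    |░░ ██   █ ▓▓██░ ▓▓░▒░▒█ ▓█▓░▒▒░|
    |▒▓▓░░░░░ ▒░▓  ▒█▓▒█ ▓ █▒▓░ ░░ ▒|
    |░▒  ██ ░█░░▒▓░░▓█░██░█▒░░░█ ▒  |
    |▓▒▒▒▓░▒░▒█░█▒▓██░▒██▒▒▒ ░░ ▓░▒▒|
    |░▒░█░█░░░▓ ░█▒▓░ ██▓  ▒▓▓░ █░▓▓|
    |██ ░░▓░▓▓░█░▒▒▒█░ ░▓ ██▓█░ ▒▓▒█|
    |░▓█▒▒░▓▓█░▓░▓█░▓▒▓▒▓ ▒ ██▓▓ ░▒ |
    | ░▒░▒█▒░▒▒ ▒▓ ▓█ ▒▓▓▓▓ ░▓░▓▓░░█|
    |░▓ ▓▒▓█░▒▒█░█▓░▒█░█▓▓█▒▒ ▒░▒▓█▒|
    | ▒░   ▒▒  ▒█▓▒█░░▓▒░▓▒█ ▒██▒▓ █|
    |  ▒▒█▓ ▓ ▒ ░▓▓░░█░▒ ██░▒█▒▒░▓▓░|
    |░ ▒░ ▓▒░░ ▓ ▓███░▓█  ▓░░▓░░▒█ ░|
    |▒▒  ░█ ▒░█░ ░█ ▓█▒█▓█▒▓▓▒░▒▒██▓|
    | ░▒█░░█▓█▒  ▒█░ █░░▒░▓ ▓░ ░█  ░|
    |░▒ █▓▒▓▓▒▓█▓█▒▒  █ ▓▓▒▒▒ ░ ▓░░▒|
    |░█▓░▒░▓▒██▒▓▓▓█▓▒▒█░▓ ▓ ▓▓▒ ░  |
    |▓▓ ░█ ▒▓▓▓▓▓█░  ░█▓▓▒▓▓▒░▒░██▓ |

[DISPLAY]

    ┏━━━━━━━━━━━━━━━━━━━━━━━━━┓               
    ┃ CalendarWidget          ┃               
    ┠─────────────────────────┨               
    ┃         May 2029        ┃               
    ┃Mo Tu We Th Fr Sa Su     ┃               
    ┃    1  2*  3  4  5  6    ┃               
    ┃ 7  8*  9* 10 11 12 13   ┃               
    ┃14 15 16 17* 18 19 20    ┃               
    ┃21 22 23 24 25 26 27     ┃               
    ┃28 29 30 31              ┃               
━━━━━━━━━━━━━━┓               ┃               
r             ┃               ┃               
──────────────┨               ┃               
 ▒█░░▓ ▓██▓▓▒▒┃               ┃               
█▒█▒░░ ██▓ ▒ █┃               ┃               
▓██░ ▓▓░▒░▒█ ▓┃               ┃               
▓  ▒█▓▒█ ▓ █▒▓┃               ┃               
▒▓░░▓█░██░█▒░░┃               ┃               
█▒▓██░▒██▒▒▒ ░┃               ┃               


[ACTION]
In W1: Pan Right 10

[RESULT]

    ┏━━━━━━━━━━━━━━━━━━━━━━━━━┓               
    ┃ CalendarWidget          ┃               
    ┠─────────────────────────┨               
    ┃         May 2029        ┃               
    ┃Mo Tu We Th Fr Sa Su     ┃               
    ┃    1  2*  3  4  5  6    ┃               
    ┃ 7  8*  9* 10 11 12 13   ┃               
    ┃14 15 16 17* 18 19 20    ┃               
    ┃21 22 23 24 25 26 27     ┃               
    ┃28 29 30 31              ┃               
━━━━━━━━━━━━━━┓               ┃               
r             ┃               ┃               
──────────────┨               ┃               
▓▓▒▒▓░█░░▓    ┃               ┃               
 ▒ █▓█▓▒▒▒    ┃               ┃               
▒█ ▓█▓░▒▒░    ┃               ┃               
 █▒▓░ ░░ ▒    ┃               ┃               
█▒░░░█ ▒      ┃               ┃               
▒▒ ░░ ▓░▒▒    ┃               ┃               


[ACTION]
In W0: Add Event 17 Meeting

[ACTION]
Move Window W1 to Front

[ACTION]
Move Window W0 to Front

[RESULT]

    ┏━━━━━━━━━━━━━━━━━━━━━━━━━┓               
    ┃ CalendarWidget          ┃               
    ┠─────────────────────────┨               
    ┃         May 2029        ┃               
    ┃Mo Tu We Th Fr Sa Su     ┃               
    ┃    1  2*  3  4  5  6    ┃               
    ┃ 7  8*  9* 10 11 12 13   ┃               
    ┃14 15 16 17* 18 19 20    ┃               
    ┃21 22 23 24 25 26 27     ┃               
    ┃28 29 30 31              ┃               
━━━━┃                         ┃               
r   ┃                         ┃               
────┃                         ┃               
▓▓▒▒┃                         ┃               
 ▒ █┃                         ┃               
▒█ ▓┃                         ┃               
 █▒▓┃                         ┃               
█▒░░┃                         ┃               
▒▒ ░┃                         ┃               
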